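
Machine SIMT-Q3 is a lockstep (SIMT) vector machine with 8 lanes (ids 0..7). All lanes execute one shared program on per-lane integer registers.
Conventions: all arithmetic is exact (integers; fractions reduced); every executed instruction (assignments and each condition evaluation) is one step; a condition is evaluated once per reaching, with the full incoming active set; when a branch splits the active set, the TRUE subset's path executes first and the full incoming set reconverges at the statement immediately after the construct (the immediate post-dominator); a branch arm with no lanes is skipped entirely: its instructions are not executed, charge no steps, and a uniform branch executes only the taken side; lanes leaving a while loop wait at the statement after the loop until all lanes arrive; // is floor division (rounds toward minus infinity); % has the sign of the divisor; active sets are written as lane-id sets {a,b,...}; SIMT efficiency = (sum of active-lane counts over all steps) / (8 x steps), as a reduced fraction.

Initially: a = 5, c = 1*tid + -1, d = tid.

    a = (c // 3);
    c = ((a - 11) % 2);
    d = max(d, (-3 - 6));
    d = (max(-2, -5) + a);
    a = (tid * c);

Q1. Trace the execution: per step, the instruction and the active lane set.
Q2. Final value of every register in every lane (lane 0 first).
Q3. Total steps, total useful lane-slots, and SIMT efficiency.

step 0: a <- (c // 3)                {0,1,2,3,4,5,6,7}
step 1: c <- ((a - 11) % 2)          {0,1,2,3,4,5,6,7}
step 2: d <- max(d, (-3 - 6))        {0,1,2,3,4,5,6,7}
step 3: d <- (max(-2, -5) + a)       {0,1,2,3,4,5,6,7}
step 4: a <- (tid * c)               {0,1,2,3,4,5,6,7}

Answer: 5 steps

a: 0,1,2,3,0,0,0,7
c: 0,1,1,1,0,0,0,1
d: -3,-2,-2,-2,-1,-1,-1,0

steps = 5; useful = 40; efficiency = 40/40 = 1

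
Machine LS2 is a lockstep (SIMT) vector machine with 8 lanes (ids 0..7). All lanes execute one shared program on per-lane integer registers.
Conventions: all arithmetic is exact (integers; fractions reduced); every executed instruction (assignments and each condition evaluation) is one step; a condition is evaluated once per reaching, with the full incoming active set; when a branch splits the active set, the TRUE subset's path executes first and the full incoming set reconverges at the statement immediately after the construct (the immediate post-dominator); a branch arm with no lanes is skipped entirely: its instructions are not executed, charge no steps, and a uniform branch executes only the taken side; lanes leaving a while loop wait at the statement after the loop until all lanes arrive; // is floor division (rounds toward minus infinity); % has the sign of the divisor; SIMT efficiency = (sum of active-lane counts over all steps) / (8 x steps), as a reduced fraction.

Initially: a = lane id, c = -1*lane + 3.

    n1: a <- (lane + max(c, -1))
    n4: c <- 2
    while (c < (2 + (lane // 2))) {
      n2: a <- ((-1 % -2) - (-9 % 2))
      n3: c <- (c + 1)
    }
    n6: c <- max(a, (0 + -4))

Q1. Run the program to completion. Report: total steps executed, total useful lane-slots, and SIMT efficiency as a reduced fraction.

Answer: 13 steps, 68 useful, 17/26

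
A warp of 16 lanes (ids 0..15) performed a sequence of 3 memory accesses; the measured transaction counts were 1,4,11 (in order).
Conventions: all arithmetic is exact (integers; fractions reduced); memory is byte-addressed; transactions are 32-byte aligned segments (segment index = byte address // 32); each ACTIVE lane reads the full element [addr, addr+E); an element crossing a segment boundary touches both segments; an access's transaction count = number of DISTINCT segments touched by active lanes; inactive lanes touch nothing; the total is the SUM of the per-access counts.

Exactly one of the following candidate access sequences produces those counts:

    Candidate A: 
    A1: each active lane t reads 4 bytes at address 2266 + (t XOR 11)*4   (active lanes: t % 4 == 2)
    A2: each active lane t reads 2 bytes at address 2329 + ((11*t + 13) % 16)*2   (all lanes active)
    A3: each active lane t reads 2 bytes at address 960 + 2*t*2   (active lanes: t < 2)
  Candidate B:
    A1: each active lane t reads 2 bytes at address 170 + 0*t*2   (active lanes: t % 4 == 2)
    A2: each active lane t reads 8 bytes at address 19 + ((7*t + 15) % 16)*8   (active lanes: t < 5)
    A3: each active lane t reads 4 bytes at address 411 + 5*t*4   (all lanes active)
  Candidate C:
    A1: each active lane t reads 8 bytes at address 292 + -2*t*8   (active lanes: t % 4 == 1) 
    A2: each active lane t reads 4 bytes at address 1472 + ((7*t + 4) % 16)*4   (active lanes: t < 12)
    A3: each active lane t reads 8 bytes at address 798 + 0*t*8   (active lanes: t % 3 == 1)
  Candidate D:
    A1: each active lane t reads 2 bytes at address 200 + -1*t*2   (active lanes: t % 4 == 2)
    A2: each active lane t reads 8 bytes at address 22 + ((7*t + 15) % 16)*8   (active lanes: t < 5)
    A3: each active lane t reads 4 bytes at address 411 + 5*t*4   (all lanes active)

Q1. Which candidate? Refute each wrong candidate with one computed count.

A: A1 gives 3 transactions, not 1
C: A1 gives 4 transactions, not 1
D: A1 gives 2 transactions, not 1
B: all counts match (1,4,11)

Answer: B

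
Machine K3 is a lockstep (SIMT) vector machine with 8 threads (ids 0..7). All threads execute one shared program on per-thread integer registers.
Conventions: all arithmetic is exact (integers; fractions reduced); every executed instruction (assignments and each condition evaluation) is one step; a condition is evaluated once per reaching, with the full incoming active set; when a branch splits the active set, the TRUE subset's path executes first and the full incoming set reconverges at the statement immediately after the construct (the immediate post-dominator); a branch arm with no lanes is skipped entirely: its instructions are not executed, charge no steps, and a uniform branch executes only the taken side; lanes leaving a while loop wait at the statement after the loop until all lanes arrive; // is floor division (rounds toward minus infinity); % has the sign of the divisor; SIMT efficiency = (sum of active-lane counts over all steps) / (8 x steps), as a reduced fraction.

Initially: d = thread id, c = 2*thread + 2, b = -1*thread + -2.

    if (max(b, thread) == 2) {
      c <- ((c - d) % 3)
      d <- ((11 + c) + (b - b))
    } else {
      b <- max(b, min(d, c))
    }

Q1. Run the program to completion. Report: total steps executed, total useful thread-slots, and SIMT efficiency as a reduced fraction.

Answer: 4 steps, 17 useful, 17/32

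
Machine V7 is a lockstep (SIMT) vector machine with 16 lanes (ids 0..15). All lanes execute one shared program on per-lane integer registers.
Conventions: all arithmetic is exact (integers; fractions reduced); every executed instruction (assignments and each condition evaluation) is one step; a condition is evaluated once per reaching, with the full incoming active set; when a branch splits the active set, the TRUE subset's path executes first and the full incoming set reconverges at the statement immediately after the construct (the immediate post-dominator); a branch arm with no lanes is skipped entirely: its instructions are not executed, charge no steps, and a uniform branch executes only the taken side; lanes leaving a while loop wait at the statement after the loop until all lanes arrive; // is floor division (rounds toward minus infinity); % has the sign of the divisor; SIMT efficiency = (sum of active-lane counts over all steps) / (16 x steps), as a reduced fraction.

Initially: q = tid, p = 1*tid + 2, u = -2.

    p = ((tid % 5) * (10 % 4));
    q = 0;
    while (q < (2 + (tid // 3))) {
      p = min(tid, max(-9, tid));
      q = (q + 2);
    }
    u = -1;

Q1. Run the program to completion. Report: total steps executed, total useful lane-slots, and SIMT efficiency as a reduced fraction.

Answer: 16 steps, 175 useful, 175/256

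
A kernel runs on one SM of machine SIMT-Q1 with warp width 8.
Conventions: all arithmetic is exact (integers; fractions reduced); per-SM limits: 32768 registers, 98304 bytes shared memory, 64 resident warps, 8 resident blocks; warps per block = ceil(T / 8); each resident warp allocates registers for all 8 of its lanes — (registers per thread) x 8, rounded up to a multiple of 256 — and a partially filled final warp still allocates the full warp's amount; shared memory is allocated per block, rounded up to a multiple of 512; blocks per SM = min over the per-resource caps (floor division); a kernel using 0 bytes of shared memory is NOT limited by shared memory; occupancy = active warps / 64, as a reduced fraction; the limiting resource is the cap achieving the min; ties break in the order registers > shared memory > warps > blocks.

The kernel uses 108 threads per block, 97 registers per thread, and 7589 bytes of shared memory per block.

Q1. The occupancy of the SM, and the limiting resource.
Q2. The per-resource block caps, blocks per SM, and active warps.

Answer: occupancy 7/16, limited by registers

registers: 2 blocks
shared memory: 12 blocks
warps: 4 blocks
blocks: 8 blocks

Answer: 2 blocks, 28 active warps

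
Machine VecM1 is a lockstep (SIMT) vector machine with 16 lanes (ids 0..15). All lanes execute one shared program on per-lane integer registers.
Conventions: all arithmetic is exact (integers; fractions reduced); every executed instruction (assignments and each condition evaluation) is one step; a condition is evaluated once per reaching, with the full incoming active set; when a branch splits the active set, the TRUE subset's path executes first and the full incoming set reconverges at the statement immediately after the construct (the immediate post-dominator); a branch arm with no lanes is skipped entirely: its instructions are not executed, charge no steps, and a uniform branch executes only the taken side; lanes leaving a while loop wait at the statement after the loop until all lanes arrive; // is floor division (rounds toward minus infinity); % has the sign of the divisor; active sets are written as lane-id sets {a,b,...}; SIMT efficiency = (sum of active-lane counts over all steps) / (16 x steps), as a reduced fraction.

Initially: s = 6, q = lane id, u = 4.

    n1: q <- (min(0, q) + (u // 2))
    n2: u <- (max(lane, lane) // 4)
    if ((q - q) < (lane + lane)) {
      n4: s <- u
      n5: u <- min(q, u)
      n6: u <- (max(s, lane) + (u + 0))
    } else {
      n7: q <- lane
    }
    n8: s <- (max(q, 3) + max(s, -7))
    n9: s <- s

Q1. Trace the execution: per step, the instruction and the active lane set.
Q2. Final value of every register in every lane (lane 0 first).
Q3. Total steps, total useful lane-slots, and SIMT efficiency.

step 0: q <- (min(0, q) + (u // 2))  {0,1,2,3,4,5,6,7,8,9,10,11,12,13,14,15}
step 1: u <- (max(lane, lane) // 4)  {0,1,2,3,4,5,6,7,8,9,10,11,12,13,14,15}
step 2: eval ((q - q) < (lane + lane)) {0,1,2,3,4,5,6,7,8,9,10,11,12,13,14,15}
step 3: s <- u                       {1,2,3,4,5,6,7,8,9,10,11,12,13,14,15}
step 4: u <- min(q, u)               {1,2,3,4,5,6,7,8,9,10,11,12,13,14,15}
step 5: u <- (max(s, lane) + (u + 0)) {1,2,3,4,5,6,7,8,9,10,11,12,13,14,15}
step 6: q <- lane                    {0}
step 7: s <- (max(q, 3) + max(s, -7)) {0,1,2,3,4,5,6,7,8,9,10,11,12,13,14,15}
step 8: s <- s                       {0,1,2,3,4,5,6,7,8,9,10,11,12,13,14,15}

Answer: 9 steps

s: 9,3,3,3,4,4,4,4,5,5,5,5,6,6,6,6
q: 0,2,2,2,2,2,2,2,2,2,2,2,2,2,2,2
u: 0,1,2,3,5,6,7,8,10,11,12,13,14,15,16,17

steps = 9; useful = 126; efficiency = 126/144 = 7/8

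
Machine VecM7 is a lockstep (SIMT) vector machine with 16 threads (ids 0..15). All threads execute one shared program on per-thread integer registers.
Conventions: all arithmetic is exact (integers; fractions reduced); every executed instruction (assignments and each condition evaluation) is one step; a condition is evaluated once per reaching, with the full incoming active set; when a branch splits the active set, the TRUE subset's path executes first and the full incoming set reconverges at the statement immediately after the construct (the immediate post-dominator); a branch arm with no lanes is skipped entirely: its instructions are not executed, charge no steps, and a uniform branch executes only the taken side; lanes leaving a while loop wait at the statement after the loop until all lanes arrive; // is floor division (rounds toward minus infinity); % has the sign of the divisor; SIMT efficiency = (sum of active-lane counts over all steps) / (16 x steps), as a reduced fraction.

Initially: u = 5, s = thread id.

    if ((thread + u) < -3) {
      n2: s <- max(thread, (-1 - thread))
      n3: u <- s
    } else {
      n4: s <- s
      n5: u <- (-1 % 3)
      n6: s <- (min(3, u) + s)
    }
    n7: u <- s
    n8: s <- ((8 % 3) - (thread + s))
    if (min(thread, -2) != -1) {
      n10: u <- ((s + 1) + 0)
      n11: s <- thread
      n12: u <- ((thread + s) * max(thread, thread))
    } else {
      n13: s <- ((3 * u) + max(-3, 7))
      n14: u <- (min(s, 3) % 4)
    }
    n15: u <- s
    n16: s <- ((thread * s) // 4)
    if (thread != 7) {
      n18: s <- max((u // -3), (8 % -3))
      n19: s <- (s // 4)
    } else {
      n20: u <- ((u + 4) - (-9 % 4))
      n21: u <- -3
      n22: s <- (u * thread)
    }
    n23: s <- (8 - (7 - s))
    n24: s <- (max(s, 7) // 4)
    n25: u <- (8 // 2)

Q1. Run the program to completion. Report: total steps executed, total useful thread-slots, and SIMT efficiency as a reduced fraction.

Answer: 21 steps, 289 useful, 289/336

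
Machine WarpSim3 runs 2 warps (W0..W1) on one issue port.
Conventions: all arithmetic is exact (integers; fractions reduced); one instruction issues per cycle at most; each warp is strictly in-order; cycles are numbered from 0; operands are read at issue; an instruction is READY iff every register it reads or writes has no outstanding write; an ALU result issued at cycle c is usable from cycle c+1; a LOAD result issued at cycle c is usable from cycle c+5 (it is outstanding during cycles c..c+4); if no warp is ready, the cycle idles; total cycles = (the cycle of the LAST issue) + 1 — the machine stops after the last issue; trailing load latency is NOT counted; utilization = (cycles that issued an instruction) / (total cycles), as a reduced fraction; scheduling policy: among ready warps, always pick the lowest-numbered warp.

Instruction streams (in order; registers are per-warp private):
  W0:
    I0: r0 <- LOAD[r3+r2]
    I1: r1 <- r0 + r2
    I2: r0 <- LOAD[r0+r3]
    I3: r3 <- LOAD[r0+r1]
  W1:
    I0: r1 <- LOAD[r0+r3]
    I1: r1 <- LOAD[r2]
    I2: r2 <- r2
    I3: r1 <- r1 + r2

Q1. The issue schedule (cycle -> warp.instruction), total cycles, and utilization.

cycle 0: W0.I0
cycle 1: W1.I0
cycle 2: idle
cycle 3: idle
cycle 4: idle
cycle 5: W0.I1
cycle 6: W0.I2
cycle 7: W1.I1
cycle 8: W1.I2
cycle 9: idle
cycle 10: idle
cycle 11: W0.I3
cycle 12: W1.I3

Answer: 13 cycles, utilization 8/13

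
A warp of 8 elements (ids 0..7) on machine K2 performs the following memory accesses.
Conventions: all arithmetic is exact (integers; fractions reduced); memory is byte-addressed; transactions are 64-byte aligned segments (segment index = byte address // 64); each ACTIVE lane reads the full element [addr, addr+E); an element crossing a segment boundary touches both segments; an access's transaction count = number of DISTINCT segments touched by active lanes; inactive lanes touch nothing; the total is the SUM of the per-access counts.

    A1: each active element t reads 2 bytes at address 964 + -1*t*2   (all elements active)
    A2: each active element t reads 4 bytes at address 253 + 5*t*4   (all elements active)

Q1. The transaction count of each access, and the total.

A1: 2 transactions
A2: 4 transactions

Answer: 2,4; total 6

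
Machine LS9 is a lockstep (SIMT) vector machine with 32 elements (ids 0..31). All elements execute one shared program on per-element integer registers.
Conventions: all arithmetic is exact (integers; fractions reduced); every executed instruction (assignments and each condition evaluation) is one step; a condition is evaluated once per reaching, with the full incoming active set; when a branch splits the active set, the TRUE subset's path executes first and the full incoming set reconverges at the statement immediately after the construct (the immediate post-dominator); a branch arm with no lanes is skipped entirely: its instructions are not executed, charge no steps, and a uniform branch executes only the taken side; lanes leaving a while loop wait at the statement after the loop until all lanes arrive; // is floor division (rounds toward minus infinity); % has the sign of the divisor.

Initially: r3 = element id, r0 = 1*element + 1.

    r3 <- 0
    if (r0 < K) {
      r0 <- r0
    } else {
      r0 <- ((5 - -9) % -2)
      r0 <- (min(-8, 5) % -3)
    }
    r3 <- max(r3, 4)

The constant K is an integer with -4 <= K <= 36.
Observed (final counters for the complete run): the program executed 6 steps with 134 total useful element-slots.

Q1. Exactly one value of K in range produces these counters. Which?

Answer: K = 27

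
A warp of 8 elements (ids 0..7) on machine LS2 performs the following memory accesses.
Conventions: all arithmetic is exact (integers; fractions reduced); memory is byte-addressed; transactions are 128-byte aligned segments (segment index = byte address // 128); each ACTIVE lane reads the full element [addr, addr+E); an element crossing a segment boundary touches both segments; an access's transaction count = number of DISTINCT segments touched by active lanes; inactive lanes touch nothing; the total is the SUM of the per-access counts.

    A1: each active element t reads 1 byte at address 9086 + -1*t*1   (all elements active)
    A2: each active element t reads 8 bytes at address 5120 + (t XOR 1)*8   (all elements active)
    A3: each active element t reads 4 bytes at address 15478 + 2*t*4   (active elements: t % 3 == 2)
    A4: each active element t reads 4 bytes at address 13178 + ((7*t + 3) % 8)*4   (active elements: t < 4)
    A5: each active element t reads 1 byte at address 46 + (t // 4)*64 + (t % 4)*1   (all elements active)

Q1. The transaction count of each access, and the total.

A1: 1 transaction
A2: 1 transaction
A3: 1 transaction
A4: 2 transactions
A5: 1 transaction

Answer: 1,1,1,2,1; total 6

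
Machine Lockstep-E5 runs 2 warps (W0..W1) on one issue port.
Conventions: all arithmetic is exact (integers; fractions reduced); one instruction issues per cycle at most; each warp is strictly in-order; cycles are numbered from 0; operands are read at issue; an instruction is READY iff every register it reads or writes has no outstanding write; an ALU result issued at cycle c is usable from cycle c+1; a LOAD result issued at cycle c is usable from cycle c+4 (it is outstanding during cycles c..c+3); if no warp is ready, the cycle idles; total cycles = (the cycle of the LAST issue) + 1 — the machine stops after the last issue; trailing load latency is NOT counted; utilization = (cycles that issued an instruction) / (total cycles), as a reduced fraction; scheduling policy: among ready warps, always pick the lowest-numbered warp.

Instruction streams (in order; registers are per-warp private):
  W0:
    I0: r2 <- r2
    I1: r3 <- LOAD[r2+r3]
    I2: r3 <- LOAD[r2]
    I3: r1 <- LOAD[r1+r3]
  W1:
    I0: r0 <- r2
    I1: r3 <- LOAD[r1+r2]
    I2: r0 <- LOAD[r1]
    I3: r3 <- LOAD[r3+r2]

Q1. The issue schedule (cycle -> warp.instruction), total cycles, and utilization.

cycle 0: W0.I0
cycle 1: W0.I1
cycle 2: W1.I0
cycle 3: W1.I1
cycle 4: W1.I2
cycle 5: W0.I2
cycle 6: idle
cycle 7: W1.I3
cycle 8: idle
cycle 9: W0.I3

Answer: 10 cycles, utilization 4/5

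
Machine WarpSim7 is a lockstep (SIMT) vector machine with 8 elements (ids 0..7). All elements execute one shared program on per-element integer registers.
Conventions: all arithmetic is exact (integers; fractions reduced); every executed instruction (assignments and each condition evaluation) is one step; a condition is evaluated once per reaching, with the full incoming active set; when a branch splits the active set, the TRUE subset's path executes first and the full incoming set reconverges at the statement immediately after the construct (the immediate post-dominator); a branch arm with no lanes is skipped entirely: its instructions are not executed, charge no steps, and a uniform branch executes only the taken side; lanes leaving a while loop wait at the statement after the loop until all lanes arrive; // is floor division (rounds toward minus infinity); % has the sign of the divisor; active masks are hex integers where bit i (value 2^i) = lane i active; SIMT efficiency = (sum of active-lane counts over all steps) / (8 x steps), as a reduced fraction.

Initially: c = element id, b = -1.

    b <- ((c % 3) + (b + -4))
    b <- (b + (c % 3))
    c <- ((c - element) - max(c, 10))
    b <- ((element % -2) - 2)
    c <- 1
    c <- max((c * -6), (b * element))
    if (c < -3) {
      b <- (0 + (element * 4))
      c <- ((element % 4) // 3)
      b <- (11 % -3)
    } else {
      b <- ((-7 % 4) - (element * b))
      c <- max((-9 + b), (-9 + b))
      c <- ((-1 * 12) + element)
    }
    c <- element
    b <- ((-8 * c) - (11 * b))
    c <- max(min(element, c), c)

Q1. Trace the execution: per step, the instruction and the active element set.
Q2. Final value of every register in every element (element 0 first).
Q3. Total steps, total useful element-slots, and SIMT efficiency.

step 0: b <- ((c % 3) + (b + -4))    0xff
step 1: b <- (b + (c % 3))           0xff
step 2: c <- ((c - element) - max(c, 10)) 0xff
step 3: b <- ((element % -2) - 2)    0xff
step 4: c <- 1                       0xff
step 5: c <- max((c * -6), (b * element)) 0xff
step 6: eval (c < -3)                0xff
step 7: b <- (0 + (element * 4))     0xfc
step 8: c <- ((element % 4) // 3)    0xfc
step 9: b <- (11 % -3)               0xfc
step 10: b <- ((-7 % 4) - (element * b)) 0x03
step 11: c <- max((-9 + b), (-9 + b)) 0x03
step 12: c <- ((-1 * 12) + element)   0x03
step 13: c <- element                 0xff
step 14: b <- ((-8 * c) - (11 * b))   0xff
step 15: c <- max(min(element, c), c) 0xff

Answer: 16 steps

c: 0,1,2,3,4,5,6,7
b: -11,-52,-5,-13,-21,-29,-37,-45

steps = 16; useful = 104; efficiency = 104/128 = 13/16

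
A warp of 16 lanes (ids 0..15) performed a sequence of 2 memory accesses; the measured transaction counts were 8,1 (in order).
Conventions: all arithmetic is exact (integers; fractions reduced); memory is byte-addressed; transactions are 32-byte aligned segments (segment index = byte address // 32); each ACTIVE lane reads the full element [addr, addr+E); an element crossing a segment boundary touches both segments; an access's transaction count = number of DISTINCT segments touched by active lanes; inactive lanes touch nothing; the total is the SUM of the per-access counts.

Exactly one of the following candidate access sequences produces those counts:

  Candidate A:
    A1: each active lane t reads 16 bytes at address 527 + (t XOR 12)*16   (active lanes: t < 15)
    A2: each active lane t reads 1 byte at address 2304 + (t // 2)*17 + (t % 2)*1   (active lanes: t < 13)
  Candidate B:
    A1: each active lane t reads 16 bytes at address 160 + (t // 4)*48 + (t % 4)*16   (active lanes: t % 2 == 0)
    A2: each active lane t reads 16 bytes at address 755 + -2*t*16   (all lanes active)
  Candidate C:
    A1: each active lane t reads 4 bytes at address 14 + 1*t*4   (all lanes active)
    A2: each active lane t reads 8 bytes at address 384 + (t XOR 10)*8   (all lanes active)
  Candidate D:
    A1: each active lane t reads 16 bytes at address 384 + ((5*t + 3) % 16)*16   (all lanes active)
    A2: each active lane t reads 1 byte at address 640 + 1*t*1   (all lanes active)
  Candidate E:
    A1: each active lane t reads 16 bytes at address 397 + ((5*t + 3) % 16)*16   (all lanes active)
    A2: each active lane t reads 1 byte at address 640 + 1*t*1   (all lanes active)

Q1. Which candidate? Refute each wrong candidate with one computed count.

A: A1 gives 9 transactions, not 8
B: A1 gives 6 transactions, not 8
C: A1 gives 3 transactions, not 8
E: A1 gives 9 transactions, not 8
D: all counts match (8,1)

Answer: D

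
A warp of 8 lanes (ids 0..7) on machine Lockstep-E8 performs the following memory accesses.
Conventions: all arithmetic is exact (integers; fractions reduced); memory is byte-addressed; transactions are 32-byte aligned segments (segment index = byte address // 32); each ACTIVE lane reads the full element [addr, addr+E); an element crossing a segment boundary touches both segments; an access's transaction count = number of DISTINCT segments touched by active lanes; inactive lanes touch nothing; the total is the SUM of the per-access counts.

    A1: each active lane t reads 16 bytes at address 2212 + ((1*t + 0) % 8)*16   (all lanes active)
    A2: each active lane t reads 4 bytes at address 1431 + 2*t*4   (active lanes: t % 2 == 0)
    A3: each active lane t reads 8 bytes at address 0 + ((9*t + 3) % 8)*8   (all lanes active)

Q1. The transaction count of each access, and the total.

A1: 5 transactions
A2: 3 transactions
A3: 2 transactions

Answer: 5,3,2; total 10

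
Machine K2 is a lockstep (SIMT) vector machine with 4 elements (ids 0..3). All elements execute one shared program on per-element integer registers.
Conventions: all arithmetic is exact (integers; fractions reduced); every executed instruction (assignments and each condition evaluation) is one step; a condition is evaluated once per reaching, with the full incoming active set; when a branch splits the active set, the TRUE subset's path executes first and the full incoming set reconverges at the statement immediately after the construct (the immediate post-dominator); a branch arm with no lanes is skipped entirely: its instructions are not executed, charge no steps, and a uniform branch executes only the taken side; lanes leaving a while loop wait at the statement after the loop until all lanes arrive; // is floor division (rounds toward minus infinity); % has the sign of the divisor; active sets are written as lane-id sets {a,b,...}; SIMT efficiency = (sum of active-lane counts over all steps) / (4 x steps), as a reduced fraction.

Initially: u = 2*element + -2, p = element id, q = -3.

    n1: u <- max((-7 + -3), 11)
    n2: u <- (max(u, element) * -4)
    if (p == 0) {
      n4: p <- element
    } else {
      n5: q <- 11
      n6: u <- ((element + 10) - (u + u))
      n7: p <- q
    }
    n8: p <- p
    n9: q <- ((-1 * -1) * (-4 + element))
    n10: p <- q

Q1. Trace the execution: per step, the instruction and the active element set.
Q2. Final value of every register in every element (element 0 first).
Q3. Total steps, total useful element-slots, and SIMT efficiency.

step 0: u <- max((-7 + -3), 11)      {0,1,2,3}
step 1: u <- (max(u, element) * -4)  {0,1,2,3}
step 2: eval (p == 0)                {0,1,2,3}
step 3: p <- element                 {0}
step 4: q <- 11                      {1,2,3}
step 5: u <- ((element + 10) - (u + u)) {1,2,3}
step 6: p <- q                       {1,2,3}
step 7: p <- p                       {0,1,2,3}
step 8: q <- ((-1 * -1) * (-4 + element)) {0,1,2,3}
step 9: p <- q                       {0,1,2,3}

Answer: 10 steps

u: -44,99,100,101
p: -4,-3,-2,-1
q: -4,-3,-2,-1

steps = 10; useful = 34; efficiency = 34/40 = 17/20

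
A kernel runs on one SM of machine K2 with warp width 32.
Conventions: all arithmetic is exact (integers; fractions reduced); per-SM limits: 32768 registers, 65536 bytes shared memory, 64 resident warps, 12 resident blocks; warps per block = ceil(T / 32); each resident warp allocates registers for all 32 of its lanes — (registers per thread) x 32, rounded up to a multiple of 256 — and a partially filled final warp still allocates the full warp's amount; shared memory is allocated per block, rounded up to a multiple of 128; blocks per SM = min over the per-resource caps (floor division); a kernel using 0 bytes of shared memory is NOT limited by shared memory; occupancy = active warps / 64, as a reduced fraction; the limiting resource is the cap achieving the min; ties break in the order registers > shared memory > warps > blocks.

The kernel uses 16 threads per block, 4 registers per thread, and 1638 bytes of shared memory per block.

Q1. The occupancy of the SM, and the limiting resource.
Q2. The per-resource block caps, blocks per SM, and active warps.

Answer: occupancy 3/16, limited by blocks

registers: 128 blocks
shared memory: 39 blocks
warps: 64 blocks
blocks: 12 blocks

Answer: 12 blocks, 12 active warps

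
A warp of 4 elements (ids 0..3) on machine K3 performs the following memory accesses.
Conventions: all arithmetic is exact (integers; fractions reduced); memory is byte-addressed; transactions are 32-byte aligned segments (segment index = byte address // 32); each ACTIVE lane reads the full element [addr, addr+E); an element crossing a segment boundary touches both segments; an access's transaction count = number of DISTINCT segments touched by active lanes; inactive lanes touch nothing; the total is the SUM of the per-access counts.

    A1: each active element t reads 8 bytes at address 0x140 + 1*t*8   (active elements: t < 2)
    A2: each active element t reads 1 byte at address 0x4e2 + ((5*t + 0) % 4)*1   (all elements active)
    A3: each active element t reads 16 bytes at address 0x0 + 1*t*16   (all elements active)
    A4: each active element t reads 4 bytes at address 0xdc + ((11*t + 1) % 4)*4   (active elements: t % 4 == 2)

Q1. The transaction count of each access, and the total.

A1: 1 transaction
A2: 1 transaction
A3: 2 transactions
A4: 1 transaction

Answer: 1,1,2,1; total 5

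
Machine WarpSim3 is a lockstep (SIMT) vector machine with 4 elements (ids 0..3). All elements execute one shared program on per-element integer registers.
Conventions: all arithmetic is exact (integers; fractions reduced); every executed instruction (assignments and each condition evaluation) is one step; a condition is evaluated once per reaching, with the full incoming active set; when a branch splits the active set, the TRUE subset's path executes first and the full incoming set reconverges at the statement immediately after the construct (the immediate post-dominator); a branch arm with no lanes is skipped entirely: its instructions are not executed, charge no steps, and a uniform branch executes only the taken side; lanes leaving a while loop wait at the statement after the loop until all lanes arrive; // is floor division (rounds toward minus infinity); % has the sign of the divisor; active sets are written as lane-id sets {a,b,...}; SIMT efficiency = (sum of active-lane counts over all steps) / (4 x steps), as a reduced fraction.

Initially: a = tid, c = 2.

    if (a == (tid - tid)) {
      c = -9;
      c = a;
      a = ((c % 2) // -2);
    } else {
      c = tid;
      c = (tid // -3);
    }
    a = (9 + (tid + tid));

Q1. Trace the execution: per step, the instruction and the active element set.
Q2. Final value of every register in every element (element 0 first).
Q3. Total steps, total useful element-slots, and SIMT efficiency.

step 0: eval (a == (tid - tid))      {0,1,2,3}
step 1: c <- -9                      {0}
step 2: c <- a                       {0}
step 3: a <- ((c % 2) // -2)         {0}
step 4: c <- tid                     {1,2,3}
step 5: c <- (tid // -3)             {1,2,3}
step 6: a <- (9 + (tid + tid))       {0,1,2,3}

Answer: 7 steps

a: 9,11,13,15
c: 0,-1,-1,-1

steps = 7; useful = 17; efficiency = 17/28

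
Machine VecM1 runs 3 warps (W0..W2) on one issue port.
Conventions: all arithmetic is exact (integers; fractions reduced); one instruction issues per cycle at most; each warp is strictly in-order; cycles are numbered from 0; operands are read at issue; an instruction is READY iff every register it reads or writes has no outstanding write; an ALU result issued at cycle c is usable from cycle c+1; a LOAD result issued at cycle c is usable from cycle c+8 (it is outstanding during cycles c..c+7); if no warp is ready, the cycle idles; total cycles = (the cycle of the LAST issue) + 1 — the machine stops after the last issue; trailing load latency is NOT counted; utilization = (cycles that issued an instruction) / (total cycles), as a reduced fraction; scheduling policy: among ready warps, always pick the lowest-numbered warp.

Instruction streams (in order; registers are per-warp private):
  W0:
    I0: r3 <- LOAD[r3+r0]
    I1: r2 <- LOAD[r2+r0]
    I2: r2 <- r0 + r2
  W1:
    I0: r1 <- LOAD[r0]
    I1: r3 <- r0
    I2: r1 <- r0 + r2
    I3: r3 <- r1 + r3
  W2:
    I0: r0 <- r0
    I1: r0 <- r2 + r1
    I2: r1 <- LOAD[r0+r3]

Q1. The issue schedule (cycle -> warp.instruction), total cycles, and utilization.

cycle 0: W0.I0
cycle 1: W0.I1
cycle 2: W1.I0
cycle 3: W1.I1
cycle 4: W2.I0
cycle 5: W2.I1
cycle 6: W2.I2
cycle 7: idle
cycle 8: idle
cycle 9: W0.I2
cycle 10: W1.I2
cycle 11: W1.I3

Answer: 12 cycles, utilization 5/6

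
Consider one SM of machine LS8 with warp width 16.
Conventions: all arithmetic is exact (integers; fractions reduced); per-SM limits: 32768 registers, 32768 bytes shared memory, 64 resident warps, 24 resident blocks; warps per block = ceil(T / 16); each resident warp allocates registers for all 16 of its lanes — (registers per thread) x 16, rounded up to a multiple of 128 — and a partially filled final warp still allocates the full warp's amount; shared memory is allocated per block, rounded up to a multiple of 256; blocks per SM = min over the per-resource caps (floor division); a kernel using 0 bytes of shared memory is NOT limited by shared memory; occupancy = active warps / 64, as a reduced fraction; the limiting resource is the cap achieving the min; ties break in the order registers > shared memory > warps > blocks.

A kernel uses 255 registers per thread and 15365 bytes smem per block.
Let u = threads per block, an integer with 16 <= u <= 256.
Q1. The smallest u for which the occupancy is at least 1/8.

Answer: u = 49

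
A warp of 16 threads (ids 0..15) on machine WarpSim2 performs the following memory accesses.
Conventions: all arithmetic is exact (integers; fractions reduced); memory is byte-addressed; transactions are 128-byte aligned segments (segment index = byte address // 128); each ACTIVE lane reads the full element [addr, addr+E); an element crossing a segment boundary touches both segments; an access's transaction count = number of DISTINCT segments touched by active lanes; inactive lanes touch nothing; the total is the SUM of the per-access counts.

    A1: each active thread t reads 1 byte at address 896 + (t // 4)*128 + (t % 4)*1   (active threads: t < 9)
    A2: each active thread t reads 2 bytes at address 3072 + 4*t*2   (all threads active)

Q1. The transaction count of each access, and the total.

A1: 3 transactions
A2: 1 transaction

Answer: 3,1; total 4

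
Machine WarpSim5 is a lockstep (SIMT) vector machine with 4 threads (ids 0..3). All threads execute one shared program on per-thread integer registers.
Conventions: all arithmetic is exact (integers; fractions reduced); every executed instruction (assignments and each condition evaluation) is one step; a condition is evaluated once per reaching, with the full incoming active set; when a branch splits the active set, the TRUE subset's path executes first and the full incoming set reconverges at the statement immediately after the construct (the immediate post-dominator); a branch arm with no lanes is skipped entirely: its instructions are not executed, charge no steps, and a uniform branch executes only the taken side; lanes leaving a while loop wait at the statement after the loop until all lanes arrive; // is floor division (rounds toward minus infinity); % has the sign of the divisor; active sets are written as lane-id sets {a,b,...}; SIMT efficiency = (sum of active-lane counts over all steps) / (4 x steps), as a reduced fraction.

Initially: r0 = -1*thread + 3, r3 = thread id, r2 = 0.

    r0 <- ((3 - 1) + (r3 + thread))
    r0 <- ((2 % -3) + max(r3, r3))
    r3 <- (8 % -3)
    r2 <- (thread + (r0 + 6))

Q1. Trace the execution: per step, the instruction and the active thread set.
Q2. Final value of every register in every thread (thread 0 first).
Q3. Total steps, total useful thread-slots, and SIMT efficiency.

step 0: r0 <- ((3 - 1) + (r3 + thread)) {0,1,2,3}
step 1: r0 <- ((2 % -3) + max(r3, r3)) {0,1,2,3}
step 2: r3 <- (8 % -3)               {0,1,2,3}
step 3: r2 <- (thread + (r0 + 6))    {0,1,2,3}

Answer: 4 steps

r0: -1,0,1,2
r3: -1,-1,-1,-1
r2: 5,7,9,11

steps = 4; useful = 16; efficiency = 16/16 = 1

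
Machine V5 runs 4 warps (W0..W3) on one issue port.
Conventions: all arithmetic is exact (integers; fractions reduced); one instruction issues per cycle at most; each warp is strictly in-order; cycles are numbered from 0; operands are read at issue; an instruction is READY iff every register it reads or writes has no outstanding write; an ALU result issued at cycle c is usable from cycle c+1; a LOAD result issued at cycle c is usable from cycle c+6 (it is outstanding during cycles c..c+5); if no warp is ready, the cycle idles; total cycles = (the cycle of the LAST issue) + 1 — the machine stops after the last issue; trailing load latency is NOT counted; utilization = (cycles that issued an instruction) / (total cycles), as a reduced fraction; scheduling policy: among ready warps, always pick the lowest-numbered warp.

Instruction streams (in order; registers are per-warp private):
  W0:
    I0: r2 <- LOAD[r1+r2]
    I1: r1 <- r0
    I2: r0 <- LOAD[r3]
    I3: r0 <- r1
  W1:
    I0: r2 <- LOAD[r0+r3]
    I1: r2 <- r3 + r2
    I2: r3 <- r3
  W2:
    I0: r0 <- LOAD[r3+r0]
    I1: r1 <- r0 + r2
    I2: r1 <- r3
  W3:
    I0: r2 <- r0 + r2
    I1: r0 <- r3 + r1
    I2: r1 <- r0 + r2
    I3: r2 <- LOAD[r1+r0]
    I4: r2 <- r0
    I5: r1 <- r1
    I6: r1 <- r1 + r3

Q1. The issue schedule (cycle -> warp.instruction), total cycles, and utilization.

cycle 0: W0.I0
cycle 1: W0.I1
cycle 2: W0.I2
cycle 3: W1.I0
cycle 4: W2.I0
cycle 5: W3.I0
cycle 6: W3.I1
cycle 7: W3.I2
cycle 8: W0.I3
cycle 9: W1.I1
cycle 10: W1.I2
cycle 11: W2.I1
cycle 12: W2.I2
cycle 13: W3.I3
cycle 14: idle
cycle 15: idle
cycle 16: idle
cycle 17: idle
cycle 18: idle
cycle 19: W3.I4
cycle 20: W3.I5
cycle 21: W3.I6

Answer: 22 cycles, utilization 17/22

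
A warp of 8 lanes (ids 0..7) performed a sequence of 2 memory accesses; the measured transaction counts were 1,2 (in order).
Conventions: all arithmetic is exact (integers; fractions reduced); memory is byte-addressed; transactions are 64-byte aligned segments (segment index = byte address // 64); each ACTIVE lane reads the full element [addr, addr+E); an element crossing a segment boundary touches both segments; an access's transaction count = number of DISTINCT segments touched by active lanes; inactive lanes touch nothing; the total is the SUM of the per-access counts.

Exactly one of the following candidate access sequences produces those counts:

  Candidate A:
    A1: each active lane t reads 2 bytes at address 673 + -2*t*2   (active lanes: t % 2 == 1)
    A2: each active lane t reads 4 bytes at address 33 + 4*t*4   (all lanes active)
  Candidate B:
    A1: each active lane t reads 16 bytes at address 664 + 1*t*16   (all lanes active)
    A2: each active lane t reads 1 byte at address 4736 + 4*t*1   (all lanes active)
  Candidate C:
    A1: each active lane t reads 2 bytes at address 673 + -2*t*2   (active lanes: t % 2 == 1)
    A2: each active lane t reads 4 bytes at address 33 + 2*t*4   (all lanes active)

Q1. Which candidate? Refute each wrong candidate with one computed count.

A: A2 gives 3 transactions, not 2
B: A1 gives 3 transactions, not 1
C: all counts match (1,2)

Answer: C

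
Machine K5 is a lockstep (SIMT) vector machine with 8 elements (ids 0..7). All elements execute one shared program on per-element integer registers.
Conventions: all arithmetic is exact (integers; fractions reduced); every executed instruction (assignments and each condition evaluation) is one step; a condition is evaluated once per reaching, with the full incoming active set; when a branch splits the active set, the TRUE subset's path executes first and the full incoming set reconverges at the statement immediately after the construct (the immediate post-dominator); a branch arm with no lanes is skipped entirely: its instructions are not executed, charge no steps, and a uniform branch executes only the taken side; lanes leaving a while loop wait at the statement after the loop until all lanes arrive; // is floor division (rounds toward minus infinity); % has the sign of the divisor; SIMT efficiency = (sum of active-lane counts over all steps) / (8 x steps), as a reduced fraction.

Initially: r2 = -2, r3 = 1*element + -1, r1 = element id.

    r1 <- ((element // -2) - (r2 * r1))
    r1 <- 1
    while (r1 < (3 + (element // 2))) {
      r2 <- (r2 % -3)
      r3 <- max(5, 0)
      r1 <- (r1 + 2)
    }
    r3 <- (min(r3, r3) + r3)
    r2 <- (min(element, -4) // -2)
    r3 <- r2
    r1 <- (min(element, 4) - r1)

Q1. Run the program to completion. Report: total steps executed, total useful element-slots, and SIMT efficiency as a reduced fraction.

Answer: 19 steps, 120 useful, 15/19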